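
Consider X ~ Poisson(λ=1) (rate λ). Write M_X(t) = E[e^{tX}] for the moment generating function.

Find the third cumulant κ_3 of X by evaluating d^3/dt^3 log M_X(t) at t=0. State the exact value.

M_X(t) = e^(e^(t) - 1)
K_X(t) = log M_X(t) = e^(t) - 1
K^(3)(t) = e^(t)

κ_3 = K^(3)(0) = 1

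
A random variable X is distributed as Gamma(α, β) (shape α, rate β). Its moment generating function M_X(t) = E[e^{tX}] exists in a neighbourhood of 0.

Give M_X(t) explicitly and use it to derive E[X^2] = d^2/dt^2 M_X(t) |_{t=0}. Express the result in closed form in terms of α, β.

E[X^2] = M′′(0) = α*(α + 1)/β^2

M_X(t) = (β/(β - t))^α
M′(t) = -α*β^α*(1/(β - t))^α/(-β + t)
M′′(t) = (α^2*β^α*(1/(β - t))^α + α*β^α*(1/(β - t))^α)/(β^2 - 2*β*t + t^2)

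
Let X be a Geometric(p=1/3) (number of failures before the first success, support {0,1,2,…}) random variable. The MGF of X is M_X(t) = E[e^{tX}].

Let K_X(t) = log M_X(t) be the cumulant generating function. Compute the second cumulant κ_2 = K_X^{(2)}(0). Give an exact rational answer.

κ_2 = D^2[K](0) = 6

M_X(t) = 1/(3*(1 - 2*e^(t)/3))
K_X(t) = log M_X(t) = -log(1 - 2*e^(t)/3) - log(3)
D^2[K](t) = 6*e^(t)/(4*e^(2*t) - 12*e^(t) + 9)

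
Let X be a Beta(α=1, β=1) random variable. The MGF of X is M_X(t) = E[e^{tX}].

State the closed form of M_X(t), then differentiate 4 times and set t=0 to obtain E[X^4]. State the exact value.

M_X(t) = ₁F₁(1; 2; t)
D^4[M](t) = ₁F₁(5; 6; t)/5

E[X^4] = D^4[M](0) = 1/5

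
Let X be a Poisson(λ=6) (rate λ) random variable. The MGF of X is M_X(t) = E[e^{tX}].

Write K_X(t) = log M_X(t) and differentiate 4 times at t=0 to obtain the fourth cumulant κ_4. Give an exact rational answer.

κ_4 = D^4[K](0) = 6

M_X(t) = e^(6*e^(t) - 6)
K_X(t) = log M_X(t) = 6*e^(t) - 6
D^4[K](t) = 6*e^(t)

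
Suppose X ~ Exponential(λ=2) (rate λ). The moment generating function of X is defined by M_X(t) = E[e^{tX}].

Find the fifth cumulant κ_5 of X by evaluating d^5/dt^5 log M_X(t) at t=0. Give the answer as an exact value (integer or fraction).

M_X(t) = 2/(2 - t)
K_X(t) = log M_X(t) = -log(2 - t) + log(2)
K′(t) = -1/(t - 2)
K′′(t) = 1/(t^2 - 4*t + 4)
K′′′(t) = -2/(t^3 - 6*t^2 + 12*t - 8)
K′′′′(t) = 6/(t^4 - 8*t^3 + 24*t^2 - 32*t + 16)
K′′′′′(t) = -24/(t^5 - 10*t^4 + 40*t^3 - 80*t^2 + 80*t - 32)

κ_5 = K′′′′′(0) = 3/4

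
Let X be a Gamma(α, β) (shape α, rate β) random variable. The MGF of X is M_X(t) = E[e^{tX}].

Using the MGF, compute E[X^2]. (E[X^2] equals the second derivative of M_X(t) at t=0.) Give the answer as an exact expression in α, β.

M_X(t) = (β/(β - t))^α
D^2[M](t) = (α^2*β^α*(1/(β - t))^α + α*β^α*(1/(β - t))^α)/(β^2 - 2*β*t + t^2)

E[X^2] = D^2[M](0) = α*(α + 1)/β^2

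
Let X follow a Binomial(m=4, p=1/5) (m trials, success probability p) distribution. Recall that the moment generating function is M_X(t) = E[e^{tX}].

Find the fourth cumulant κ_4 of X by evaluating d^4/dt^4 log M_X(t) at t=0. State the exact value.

M_X(t) = (e^(t)/5 + 4/5)^4
K_X(t) = log M_X(t) = 4*log(e^(t)/5 + 4/5)
K′(t) = 4*e^(t)/(e^(t) + 4)
K′′(t) = 16*e^(t)/(e^(2*t) + 8*e^(t) + 16)
K′′′(t) = (-16*e^(2*t) + 64*e^(t))/(e^(3*t) + 12*e^(2*t) + 48*e^(t) + 64)
K′′′′(t) = (16*e^(3*t) - 256*e^(2*t) + 256*e^(t))/(e^(4*t) + 16*e^(3*t) + 96*e^(2*t) + 256*e^(t) + 256)

κ_4 = K′′′′(0) = 16/625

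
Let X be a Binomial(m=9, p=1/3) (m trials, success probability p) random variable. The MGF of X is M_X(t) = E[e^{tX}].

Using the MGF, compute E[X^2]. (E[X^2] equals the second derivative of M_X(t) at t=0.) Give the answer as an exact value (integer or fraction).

M_X(t) = (e^(t)/3 + 2/3)^9

E[X^2] = M^(2)(0) = 11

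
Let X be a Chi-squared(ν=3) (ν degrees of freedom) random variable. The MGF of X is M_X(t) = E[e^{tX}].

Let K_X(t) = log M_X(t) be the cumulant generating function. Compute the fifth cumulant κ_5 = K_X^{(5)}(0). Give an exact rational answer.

κ_5 = K′′′′′(0) = 1152

M_X(t) = (1 - 2*t)^(-3/2)
K_X(t) = log M_X(t) = -3*log(1 - 2*t)/2
K′(t) = -3/(2*t - 1)
K′′(t) = 6/(4*t^2 - 4*t + 1)
K′′′(t) = -24/(8*t^3 - 12*t^2 + 6*t - 1)
K′′′′(t) = 144/(16*t^4 - 32*t^3 + 24*t^2 - 8*t + 1)
K′′′′′(t) = -1152/(32*t^5 - 80*t^4 + 80*t^3 - 40*t^2 + 10*t - 1)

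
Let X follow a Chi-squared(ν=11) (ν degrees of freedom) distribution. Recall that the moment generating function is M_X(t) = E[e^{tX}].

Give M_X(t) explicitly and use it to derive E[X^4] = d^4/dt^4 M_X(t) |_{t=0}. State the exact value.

E[X^4] = M′′′′(0) = 36465

M_X(t) = (1 - 2*t)^(-11/2)
M′(t) = 11/(64*t^6*√(1 - 2*t) - 192*t^5*√(1 - 2*t) + 240*t^4*√(1 - 2*t) - 160*t^3*√(1 - 2*t) + 60*t^2*√(1 - 2*t) - 12*t*√(1 - 2*t) + √(1 - 2*t))
M′′(t) = -143/(128*t^7*√(1 - 2*t) - 448*t^6*√(1 - 2*t) + 672*t^5*√(1 - 2*t) - 560*t^4*√(1 - 2*t) + 280*t^3*√(1 - 2*t) - 84*t^2*√(1 - 2*t) + 14*t*√(1 - 2*t) - √(1 - 2*t))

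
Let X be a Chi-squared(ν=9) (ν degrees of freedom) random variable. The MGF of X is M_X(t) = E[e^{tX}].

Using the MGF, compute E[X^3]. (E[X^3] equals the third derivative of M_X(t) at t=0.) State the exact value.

M_X(t) = (1 - 2*t)^(-9/2)

E[X^3] = M^(3)(0) = 1287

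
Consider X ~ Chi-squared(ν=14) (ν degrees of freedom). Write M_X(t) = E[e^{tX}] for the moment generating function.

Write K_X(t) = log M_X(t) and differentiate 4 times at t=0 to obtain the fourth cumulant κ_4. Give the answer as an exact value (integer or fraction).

κ_4 = d^4K/dt^4 |_{t=0} = 672

M_X(t) = (1 - 2*t)^(-7)
K_X(t) = log M_X(t) = -7*log(1 - 2*t)
dK/dt = -14/(2*t - 1)
d^2K/dt^2 = 28/(4*t^2 - 4*t + 1)
d^3K/dt^3 = -112/(8*t^3 - 12*t^2 + 6*t - 1)
d^4K/dt^4 = 672/(16*t^4 - 32*t^3 + 24*t^2 - 8*t + 1)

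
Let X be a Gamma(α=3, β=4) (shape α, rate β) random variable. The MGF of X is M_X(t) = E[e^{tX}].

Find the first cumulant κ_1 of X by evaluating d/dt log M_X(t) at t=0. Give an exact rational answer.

M_X(t) = 64/(4 - t)^3
K_X(t) = log M_X(t) = -3*log(4 - t) + 6*log(2)
dK/dt = -3/(t - 4)

κ_1 = dK/dt |_{t=0} = 3/4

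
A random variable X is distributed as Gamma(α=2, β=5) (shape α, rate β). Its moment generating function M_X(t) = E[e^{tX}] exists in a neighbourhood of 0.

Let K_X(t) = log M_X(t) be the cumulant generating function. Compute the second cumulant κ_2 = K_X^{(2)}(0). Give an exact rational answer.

κ_2 = K′′(0) = 2/25

M_X(t) = 25/(5 - t)^2
K_X(t) = log M_X(t) = -2*log(5 - t) + 2*log(5)
K′(t) = -2/(t - 5)
K′′(t) = 2/(t^2 - 10*t + 25)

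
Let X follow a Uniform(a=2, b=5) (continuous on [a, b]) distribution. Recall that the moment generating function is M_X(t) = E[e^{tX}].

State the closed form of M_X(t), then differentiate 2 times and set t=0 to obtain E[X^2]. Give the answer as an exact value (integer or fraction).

E[X^2] = d^2M/dt^2 |_{t=0} = 13

M_X(t) = (e^(5*t) - e^(2*t))/(3*t)
dM/dt = (5*t*e^(5*t) - 2*t*e^(2*t) - e^(5*t) + e^(2*t))/(3*t^2)
d^2M/dt^2 = (25*t^2*e^(5*t) - 4*t^2*e^(2*t) - 10*t*e^(5*t) + 4*t*e^(2*t) + 2*e^(5*t) - 2*e^(2*t))/(3*t^3)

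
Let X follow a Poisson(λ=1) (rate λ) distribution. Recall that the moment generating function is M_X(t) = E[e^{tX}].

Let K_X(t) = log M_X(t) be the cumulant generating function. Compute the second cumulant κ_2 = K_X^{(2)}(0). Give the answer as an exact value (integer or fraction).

κ_2 = d^2K/dt^2 |_{t=0} = 1

M_X(t) = e^(e^(t) - 1)
K_X(t) = log M_X(t) = e^(t) - 1
dK/dt = e^(t)
d^2K/dt^2 = e^(t)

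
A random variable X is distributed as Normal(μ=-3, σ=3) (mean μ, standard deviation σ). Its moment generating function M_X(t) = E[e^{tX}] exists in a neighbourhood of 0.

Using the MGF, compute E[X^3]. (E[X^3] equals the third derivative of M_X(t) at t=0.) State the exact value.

E[X^3] = M^(3)(0) = -108

M_X(t) = e^(9*t^2/2 - 3*t)
M^(3)(t) = (729*t^3*e^(9*t^2/2) - 729*t^2*e^(9*t^2/2) + 486*t*e^(9*t^2/2) - 108*e^(9*t^2/2))*e^(-3*t)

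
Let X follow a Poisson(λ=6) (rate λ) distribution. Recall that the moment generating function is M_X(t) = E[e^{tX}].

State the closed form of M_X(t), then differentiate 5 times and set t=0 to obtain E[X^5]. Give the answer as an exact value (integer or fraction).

E[X^5] = M^(5)(0) = 26682

M_X(t) = e^(6*e^(t) - 6)
M^(5)(t) = (7776*e^(5*t)*e^(6*e^(t)) + 12960*e^(4*t)*e^(6*e^(t)) + 5400*e^(3*t)*e^(6*e^(t)) + 540*e^(2*t)*e^(6*e^(t)) + 6*e^(t)*e^(6*e^(t)))*e^(-6)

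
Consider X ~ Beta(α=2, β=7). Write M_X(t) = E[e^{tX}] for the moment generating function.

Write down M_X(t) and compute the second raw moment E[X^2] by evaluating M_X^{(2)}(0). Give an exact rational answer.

M_X(t) = ₁F₁(2; 9; t)
dM/dt = 2*₁F₁(3; 10; t)/9
d^2M/dt^2 = ₁F₁(4; 11; t)/15

E[X^2] = d^2M/dt^2 |_{t=0} = 1/15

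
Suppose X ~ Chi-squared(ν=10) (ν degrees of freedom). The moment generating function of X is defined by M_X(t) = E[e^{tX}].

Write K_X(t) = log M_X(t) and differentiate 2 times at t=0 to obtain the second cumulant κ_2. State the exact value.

κ_2 = D^2[K](0) = 20

M_X(t) = (1 - 2*t)^(-5)
K_X(t) = log M_X(t) = -5*log(1 - 2*t)
D^2[K](t) = 20/(4*t^2 - 4*t + 1)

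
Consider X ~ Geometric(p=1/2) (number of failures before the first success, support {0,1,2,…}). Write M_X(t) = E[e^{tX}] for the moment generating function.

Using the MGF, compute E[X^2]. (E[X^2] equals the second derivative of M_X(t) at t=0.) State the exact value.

E[X^2] = M^(2)(0) = 3

M_X(t) = 1/(2*(1 - e^(t)/2))
M^(2)(t) = (-e^(2*t) - 2*e^(t))/(e^(3*t) - 6*e^(2*t) + 12*e^(t) - 8)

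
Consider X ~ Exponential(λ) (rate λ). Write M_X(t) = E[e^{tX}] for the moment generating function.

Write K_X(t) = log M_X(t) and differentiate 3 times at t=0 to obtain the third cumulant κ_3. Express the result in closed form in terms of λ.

κ_3 = d^3K/dt^3 |_{t=0} = 2/λ^3

M_X(t) = λ/(λ - t)
K_X(t) = log M_X(t) = log(λ) - log(λ - t)
dK/dt = -1/(-λ + t)
d^2K/dt^2 = 1/(λ^2 - 2*λ*t + t^2)
d^3K/dt^3 = -2/(-λ^3 + 3*λ^2*t - 3*λ*t^2 + t^3)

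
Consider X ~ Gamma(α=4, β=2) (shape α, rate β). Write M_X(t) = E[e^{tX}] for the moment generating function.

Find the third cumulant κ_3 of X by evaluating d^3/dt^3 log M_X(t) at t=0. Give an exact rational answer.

κ_3 = K^(3)(0) = 1

M_X(t) = 16/(2 - t)^4
K_X(t) = log M_X(t) = -4*log(2 - t) + 4*log(2)
K^(3)(t) = -8/(t^3 - 6*t^2 + 12*t - 8)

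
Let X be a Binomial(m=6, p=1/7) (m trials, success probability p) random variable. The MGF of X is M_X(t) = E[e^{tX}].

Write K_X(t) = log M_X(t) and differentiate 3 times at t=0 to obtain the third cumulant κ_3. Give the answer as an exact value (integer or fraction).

κ_3 = K^(3)(0) = 180/343

M_X(t) = (e^(t)/7 + 6/7)^6
K_X(t) = log M_X(t) = 6*log(e^(t)/7 + 6/7)
K^(3)(t) = (-36*e^(2*t) + 216*e^(t))/(e^(3*t) + 18*e^(2*t) + 108*e^(t) + 216)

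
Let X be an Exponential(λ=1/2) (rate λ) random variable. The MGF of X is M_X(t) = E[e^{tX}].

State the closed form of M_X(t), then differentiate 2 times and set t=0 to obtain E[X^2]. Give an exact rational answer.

E[X^2] = D^2[M](0) = 8

M_X(t) = 1/(2*(1/2 - t))
D^2[M](t) = -8/(8*t^3 - 12*t^2 + 6*t - 1)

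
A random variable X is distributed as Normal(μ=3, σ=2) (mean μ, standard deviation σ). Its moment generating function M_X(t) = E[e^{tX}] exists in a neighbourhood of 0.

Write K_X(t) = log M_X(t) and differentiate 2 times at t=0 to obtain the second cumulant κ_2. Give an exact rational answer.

M_X(t) = e^(2*t^2 + 3*t)
K_X(t) = log M_X(t) = 2*t^2 + 3*t
D^2[K](t) = 4

κ_2 = D^2[K](0) = 4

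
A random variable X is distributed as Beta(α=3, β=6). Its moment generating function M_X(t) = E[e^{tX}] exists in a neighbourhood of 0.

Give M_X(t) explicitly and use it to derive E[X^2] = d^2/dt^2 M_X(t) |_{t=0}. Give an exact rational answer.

M_X(t) = ₁F₁(3; 9; t)
D^2[M](t) = 2*₁F₁(5; 11; t)/15

E[X^2] = D^2[M](0) = 2/15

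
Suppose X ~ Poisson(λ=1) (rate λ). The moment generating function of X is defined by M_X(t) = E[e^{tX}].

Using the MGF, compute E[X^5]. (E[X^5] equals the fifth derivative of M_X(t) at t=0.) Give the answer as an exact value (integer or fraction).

M_X(t) = e^(e^(t) - 1)
D^5[M](t) = (e^(5*t)*e^(e^(t)) + 10*e^(4*t)*e^(e^(t)) + 25*e^(3*t)*e^(e^(t)) + 15*e^(2*t)*e^(e^(t)) + e^(t)*e^(e^(t)))*e^(-1)

E[X^5] = D^5[M](0) = 52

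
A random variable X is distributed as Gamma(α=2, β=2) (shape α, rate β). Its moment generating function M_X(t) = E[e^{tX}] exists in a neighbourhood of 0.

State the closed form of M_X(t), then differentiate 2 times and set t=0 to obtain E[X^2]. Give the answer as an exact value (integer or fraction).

E[X^2] = M^(2)(0) = 3/2

M_X(t) = 4/(2 - t)^2
M^(2)(t) = 24/(t^4 - 8*t^3 + 24*t^2 - 32*t + 16)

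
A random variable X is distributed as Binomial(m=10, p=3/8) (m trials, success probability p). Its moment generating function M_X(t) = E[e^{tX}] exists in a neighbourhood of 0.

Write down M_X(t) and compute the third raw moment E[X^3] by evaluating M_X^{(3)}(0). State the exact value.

E[X^3] = M^(3)(0) = 1275/16

M_X(t) = (3*e^(t)/8 + 5/8)^10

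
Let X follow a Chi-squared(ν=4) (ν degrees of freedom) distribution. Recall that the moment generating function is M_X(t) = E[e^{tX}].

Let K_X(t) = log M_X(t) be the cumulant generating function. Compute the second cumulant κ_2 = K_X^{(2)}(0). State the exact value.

M_X(t) = (1 - 2*t)^(-2)
K_X(t) = log M_X(t) = -2*log(1 - 2*t)
dK/dt = -4/(2*t - 1)
d^2K/dt^2 = 8/(4*t^2 - 4*t + 1)

κ_2 = d^2K/dt^2 |_{t=0} = 8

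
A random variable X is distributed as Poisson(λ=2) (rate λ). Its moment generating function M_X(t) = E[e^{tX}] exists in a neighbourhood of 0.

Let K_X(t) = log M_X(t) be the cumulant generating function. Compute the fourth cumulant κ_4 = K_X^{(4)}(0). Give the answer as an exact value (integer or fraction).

M_X(t) = e^(2*e^(t) - 2)
K_X(t) = log M_X(t) = 2*e^(t) - 2
K^(4)(t) = 2*e^(t)

κ_4 = K^(4)(0) = 2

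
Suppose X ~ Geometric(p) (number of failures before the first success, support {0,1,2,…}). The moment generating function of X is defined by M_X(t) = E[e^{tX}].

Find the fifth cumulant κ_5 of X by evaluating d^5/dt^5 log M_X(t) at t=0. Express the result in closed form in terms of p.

M_X(t) = p/(-(1 - p)*e^(t) + 1)
K_X(t) = log M_X(t) = log(p) - log(-(1 - p)*e^(t) + 1)

κ_5 = D^5[K](0) = (p^4 - 15*p^3 + 50*p^2 - 60*p + 24)/p^5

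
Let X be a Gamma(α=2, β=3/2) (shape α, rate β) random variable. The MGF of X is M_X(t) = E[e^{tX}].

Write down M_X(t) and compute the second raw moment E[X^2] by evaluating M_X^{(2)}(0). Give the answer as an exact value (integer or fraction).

M_X(t) = 9/(4*(3/2 - t)^2)
M^(2)(t) = 216/(16*t^4 - 96*t^3 + 216*t^2 - 216*t + 81)

E[X^2] = M^(2)(0) = 8/3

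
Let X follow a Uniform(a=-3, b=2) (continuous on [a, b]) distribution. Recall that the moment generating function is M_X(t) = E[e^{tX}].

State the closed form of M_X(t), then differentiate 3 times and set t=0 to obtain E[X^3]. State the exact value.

E[X^3] = M^(3)(0) = -13/4

M_X(t) = (e^(2*t) - e^(-3*t))/(5*t)
M^(3)(t) = (8*t^3*e^(5*t) + 27*t^3 - 12*t^2*e^(5*t) + 27*t^2 + 12*t*e^(5*t) + 18*t - 6*e^(5*t) + 6)*e^(-3*t)/(5*t^4)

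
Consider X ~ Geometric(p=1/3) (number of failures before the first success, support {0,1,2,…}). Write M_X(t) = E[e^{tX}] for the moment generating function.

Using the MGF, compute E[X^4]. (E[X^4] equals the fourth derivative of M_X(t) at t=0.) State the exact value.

E[X^4] = D^4[M](0) = 730

M_X(t) = 1/(3*(1 - 2*e^(t)/3))
D^4[M](t) = (-16*e^(4*t) - 264*e^(3*t) - 396*e^(2*t) - 54*e^(t))/(32*e^(5*t) - 240*e^(4*t) + 720*e^(3*t) - 1080*e^(2*t) + 810*e^(t) - 243)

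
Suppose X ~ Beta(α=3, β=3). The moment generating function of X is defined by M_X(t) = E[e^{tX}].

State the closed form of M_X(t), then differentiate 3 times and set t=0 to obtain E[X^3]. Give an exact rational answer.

M_X(t) = ₁F₁(3; 6; t)
M^(3)(t) = 5*₁F₁(6; 9; t)/28

E[X^3] = M^(3)(0) = 5/28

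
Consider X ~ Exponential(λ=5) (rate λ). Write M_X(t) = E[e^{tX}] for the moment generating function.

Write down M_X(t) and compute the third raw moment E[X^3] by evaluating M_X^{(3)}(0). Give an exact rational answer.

M_X(t) = 5/(5 - t)
D^3[M](t) = 30/(t^4 - 20*t^3 + 150*t^2 - 500*t + 625)

E[X^3] = D^3[M](0) = 6/125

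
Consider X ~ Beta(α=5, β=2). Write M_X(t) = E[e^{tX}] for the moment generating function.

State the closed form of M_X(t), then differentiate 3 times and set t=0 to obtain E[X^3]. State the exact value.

E[X^3] = d^3M/dt^3 |_{t=0} = 5/12

M_X(t) = ₁F₁(5; 7; t)
dM/dt = 5*₁F₁(6; 8; t)/7
d^2M/dt^2 = 15*₁F₁(7; 9; t)/28
d^3M/dt^3 = 5*₁F₁(8; 10; t)/12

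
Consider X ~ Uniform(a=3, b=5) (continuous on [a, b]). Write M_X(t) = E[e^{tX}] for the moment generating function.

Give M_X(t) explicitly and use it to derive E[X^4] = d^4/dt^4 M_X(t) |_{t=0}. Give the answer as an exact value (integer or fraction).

M_X(t) = (e^(5*t) - e^(3*t))/(2*t)

E[X^4] = M^(4)(0) = 1441/5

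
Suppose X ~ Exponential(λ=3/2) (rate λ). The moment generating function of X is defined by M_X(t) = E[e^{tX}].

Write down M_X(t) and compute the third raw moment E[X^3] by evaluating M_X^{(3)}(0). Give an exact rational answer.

M_X(t) = 3/(2*(3/2 - t))
M′(t) = 6/(4*t^2 - 12*t + 9)
M′′(t) = -24/(8*t^3 - 36*t^2 + 54*t - 27)
M′′′(t) = 144/(16*t^4 - 96*t^3 + 216*t^2 - 216*t + 81)

E[X^3] = M′′′(0) = 16/9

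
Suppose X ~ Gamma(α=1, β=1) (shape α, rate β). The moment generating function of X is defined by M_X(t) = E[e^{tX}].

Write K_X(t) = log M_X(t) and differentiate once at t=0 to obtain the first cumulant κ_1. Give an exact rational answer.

κ_1 = dK/dt |_{t=0} = 1

M_X(t) = 1/(1 - t)
K_X(t) = log M_X(t) = -log(1 - t)
dK/dt = -1/(t - 1)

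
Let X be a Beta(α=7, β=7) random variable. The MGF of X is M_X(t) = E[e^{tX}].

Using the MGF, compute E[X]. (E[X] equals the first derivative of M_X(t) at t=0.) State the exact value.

M_X(t) = ₁F₁(7; 14; t)
M^(1)(t) = ₁F₁(8; 15; t)/2

E[X] = M^(1)(0) = 1/2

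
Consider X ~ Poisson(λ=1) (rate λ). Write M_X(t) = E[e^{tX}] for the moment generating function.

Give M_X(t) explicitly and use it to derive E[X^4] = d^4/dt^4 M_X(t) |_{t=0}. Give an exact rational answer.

M_X(t) = e^(e^(t) - 1)
M^(4)(t) = (e^(4*t)*e^(e^(t)) + 6*e^(3*t)*e^(e^(t)) + 7*e^(2*t)*e^(e^(t)) + e^(t)*e^(e^(t)))*e^(-1)

E[X^4] = M^(4)(0) = 15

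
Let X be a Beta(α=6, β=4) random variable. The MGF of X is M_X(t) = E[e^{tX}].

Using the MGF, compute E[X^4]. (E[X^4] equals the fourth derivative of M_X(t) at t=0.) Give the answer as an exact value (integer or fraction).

M_X(t) = ₁F₁(6; 10; t)
M′(t) = 3*₁F₁(7; 11; t)/5
M′′(t) = 21*₁F₁(8; 12; t)/55
M′′′(t) = 14*₁F₁(9; 13; t)/55
M′′′′(t) = 126*₁F₁(10; 14; t)/715

E[X^4] = M′′′′(0) = 126/715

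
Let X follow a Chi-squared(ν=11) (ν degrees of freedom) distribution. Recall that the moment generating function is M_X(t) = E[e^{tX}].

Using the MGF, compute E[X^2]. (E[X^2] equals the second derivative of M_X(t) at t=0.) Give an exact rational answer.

M_X(t) = (1 - 2*t)^(-11/2)
M′(t) = 11/(64*t^6*√(1 - 2*t) - 192*t^5*√(1 - 2*t) + 240*t^4*√(1 - 2*t) - 160*t^3*√(1 - 2*t) + 60*t^2*√(1 - 2*t) - 12*t*√(1 - 2*t) + √(1 - 2*t))
M′′(t) = -143/(128*t^7*√(1 - 2*t) - 448*t^6*√(1 - 2*t) + 672*t^5*√(1 - 2*t) - 560*t^4*√(1 - 2*t) + 280*t^3*√(1 - 2*t) - 84*t^2*√(1 - 2*t) + 14*t*√(1 - 2*t) - √(1 - 2*t))

E[X^2] = M′′(0) = 143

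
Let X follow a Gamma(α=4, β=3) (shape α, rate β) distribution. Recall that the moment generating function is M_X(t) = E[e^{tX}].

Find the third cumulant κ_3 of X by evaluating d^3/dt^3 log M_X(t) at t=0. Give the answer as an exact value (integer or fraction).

M_X(t) = 81/(3 - t)^4
K_X(t) = log M_X(t) = -4*log(3 - t) + 4*log(3)
dK/dt = -4/(t - 3)
d^2K/dt^2 = 4/(t^2 - 6*t + 9)
d^3K/dt^3 = -8/(t^3 - 9*t^2 + 27*t - 27)

κ_3 = d^3K/dt^3 |_{t=0} = 8/27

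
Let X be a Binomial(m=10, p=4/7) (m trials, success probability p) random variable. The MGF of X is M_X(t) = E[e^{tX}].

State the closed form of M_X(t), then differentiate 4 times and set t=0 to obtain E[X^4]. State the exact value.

E[X^4] = d^4M/dt^4 |_{t=0} = 533320/343

M_X(t) = (4*e^(t)/7 + 3/7)^10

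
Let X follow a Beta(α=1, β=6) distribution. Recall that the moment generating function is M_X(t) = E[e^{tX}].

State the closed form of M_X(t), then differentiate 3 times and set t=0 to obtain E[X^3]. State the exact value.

M_X(t) = ₁F₁(1; 7; t)
M′(t) = ₁F₁(2; 8; t)/7
M′′(t) = ₁F₁(3; 9; t)/28
M′′′(t) = ₁F₁(4; 10; t)/84

E[X^3] = M′′′(0) = 1/84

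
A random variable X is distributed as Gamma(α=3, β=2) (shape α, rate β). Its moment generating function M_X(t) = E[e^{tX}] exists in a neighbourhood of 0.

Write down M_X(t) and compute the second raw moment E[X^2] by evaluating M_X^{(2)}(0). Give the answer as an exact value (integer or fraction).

M_X(t) = 8/(2 - t)^3
M′(t) = 24/(t^4 - 8*t^3 + 24*t^2 - 32*t + 16)
M′′(t) = -96/(t^5 - 10*t^4 + 40*t^3 - 80*t^2 + 80*t - 32)

E[X^2] = M′′(0) = 3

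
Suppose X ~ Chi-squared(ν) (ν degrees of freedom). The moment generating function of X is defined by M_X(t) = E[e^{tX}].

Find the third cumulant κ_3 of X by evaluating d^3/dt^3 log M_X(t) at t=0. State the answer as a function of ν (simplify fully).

M_X(t) = (1 - 2*t)^(-ν/2)
K_X(t) = log M_X(t) = -ν*log(1 - 2*t)/2
dK/dt = -ν/(2*t - 1)
d^2K/dt^2 = 2*ν/(4*t^2 - 4*t + 1)
d^3K/dt^3 = -8*ν/(8*t^3 - 12*t^2 + 6*t - 1)

κ_3 = d^3K/dt^3 |_{t=0} = 8*ν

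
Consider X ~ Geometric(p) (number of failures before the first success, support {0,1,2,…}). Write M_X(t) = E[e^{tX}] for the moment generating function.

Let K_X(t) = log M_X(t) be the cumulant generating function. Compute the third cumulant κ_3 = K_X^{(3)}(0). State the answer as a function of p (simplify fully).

M_X(t) = p/(-(1 - p)*e^(t) + 1)
K_X(t) = log M_X(t) = log(p) - log(-(1 - p)*e^(t) + 1)

κ_3 = D^3[K](0) = (p^2 - 3*p + 2)/p^3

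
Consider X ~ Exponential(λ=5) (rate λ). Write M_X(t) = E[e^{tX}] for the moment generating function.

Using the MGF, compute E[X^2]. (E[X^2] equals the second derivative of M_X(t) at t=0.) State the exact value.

E[X^2] = M^(2)(0) = 2/25

M_X(t) = 5/(5 - t)
M^(2)(t) = -10/(t^3 - 15*t^2 + 75*t - 125)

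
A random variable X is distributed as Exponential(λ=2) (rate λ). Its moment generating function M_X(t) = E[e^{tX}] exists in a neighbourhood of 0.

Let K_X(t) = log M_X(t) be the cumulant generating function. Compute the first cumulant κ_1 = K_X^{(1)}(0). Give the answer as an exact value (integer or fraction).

M_X(t) = 2/(2 - t)
K_X(t) = log M_X(t) = -log(2 - t) + log(2)
K^(1)(t) = -1/(t - 2)

κ_1 = K^(1)(0) = 1/2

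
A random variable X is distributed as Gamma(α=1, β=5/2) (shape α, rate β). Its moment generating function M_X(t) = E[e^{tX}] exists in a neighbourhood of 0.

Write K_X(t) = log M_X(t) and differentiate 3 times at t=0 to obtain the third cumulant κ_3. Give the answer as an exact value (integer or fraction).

κ_3 = K^(3)(0) = 16/125

M_X(t) = 5/(2*(5/2 - t))
K_X(t) = log M_X(t) = -log(5/2 - t) - log(2) + log(5)
K^(3)(t) = -16/(8*t^3 - 60*t^2 + 150*t - 125)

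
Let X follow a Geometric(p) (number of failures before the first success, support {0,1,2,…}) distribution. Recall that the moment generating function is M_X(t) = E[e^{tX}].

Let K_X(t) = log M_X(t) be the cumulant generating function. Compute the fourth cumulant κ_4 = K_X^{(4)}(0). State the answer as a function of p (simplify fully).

M_X(t) = p/(-(1 - p)*e^(t) + 1)
K_X(t) = log M_X(t) = log(p) - log(-(1 - p)*e^(t) + 1)

κ_4 = K^(4)(0) = (-p^3 + 7*p^2 - 12*p + 6)/p^4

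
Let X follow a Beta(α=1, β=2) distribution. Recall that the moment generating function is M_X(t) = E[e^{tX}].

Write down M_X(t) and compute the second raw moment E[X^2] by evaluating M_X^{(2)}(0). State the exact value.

E[X^2] = D^2[M](0) = 1/6

M_X(t) = ₁F₁(1; 3; t)
D^2[M](t) = ₁F₁(3; 5; t)/6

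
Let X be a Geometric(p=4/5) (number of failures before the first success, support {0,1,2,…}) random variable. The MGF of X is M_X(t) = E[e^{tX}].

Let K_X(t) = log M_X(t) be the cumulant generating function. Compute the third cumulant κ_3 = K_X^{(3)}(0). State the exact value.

M_X(t) = 4/(5*(1 - e^(t)/5))
K_X(t) = log M_X(t) = -log(1 - e^(t)/5) - log(5) + 2*log(2)
dK/dt = -e^(t)/(e^(t) - 5)
d^2K/dt^2 = 5*e^(t)/(e^(2*t) - 10*e^(t) + 25)
d^3K/dt^3 = (-5*e^(2*t) - 25*e^(t))/(e^(3*t) - 15*e^(2*t) + 75*e^(t) - 125)

κ_3 = d^3K/dt^3 |_{t=0} = 15/32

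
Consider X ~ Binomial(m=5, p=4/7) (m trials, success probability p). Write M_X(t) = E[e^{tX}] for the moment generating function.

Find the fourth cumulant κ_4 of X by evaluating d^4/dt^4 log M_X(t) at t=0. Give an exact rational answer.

κ_4 = K^(4)(0) = -1380/2401

M_X(t) = (4*e^(t)/7 + 3/7)^5
K_X(t) = log M_X(t) = 5*log(4*e^(t)/7 + 3/7)
K^(4)(t) = (960*e^(3*t) - 2880*e^(2*t) + 540*e^(t))/(256*e^(4*t) + 768*e^(3*t) + 864*e^(2*t) + 432*e^(t) + 81)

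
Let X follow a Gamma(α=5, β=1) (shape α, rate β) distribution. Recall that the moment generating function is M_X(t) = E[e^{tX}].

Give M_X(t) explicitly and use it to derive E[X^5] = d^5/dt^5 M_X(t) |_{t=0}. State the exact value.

M_X(t) = (1 - t)^(-5)
M′(t) = 5/(t^6 - 6*t^5 + 15*t^4 - 20*t^3 + 15*t^2 - 6*t + 1)
M′′(t) = -30/(t^7 - 7*t^6 + 21*t^5 - 35*t^4 + 35*t^3 - 21*t^2 + 7*t - 1)
M′′′(t) = 210/(t^8 - 8*t^7 + 28*t^6 - 56*t^5 + 70*t^4 - 56*t^3 + 28*t^2 - 8*t + 1)
M′′′′(t) = -1680/(t^9 - 9*t^8 + 36*t^7 - 84*t^6 + 126*t^5 - 126*t^4 + 84*t^3 - 36*t^2 + 9*t - 1)
M′′′′′(t) = 15120/(t^10 - 10*t^9 + 45*t^8 - 120*t^7 + 210*t^6 - 252*t^5 + 210*t^4 - 120*t^3 + 45*t^2 - 10*t + 1)

E[X^5] = M′′′′′(0) = 15120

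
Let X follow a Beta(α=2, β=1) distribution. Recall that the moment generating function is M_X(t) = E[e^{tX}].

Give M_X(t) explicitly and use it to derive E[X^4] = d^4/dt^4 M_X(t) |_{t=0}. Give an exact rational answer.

M_X(t) = ₁F₁(2; 3; t)
D^4[M](t) = ₁F₁(6; 7; t)/3

E[X^4] = D^4[M](0) = 1/3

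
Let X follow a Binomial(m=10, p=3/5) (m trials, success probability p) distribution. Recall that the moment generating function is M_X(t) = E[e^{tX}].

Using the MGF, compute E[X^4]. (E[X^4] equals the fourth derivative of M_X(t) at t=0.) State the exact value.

M_X(t) = (3*e^(t)/5 + 2/5)^10

E[X^4] = M′′′′(0) = 227388/125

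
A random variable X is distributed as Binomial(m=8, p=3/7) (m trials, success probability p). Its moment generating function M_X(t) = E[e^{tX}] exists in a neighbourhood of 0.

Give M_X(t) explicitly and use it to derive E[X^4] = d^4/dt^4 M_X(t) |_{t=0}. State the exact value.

M_X(t) = (3*e^(t)/7 + 4/7)^8

E[X^4] = d^4M/dt^4 |_{t=0} = 99744/343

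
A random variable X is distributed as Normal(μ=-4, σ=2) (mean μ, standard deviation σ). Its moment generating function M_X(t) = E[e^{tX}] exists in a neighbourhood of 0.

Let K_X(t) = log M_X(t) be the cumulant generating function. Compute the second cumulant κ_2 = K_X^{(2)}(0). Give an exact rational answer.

κ_2 = K^(2)(0) = 4

M_X(t) = e^(2*t^2 - 4*t)
K_X(t) = log M_X(t) = 2*t^2 - 4*t
K^(2)(t) = 4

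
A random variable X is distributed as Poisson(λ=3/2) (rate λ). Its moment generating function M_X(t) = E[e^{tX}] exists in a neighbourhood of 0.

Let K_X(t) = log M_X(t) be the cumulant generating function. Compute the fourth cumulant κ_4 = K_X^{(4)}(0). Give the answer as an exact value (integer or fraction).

κ_4 = D^4[K](0) = 3/2

M_X(t) = e^(3*e^(t)/2 - 3/2)
K_X(t) = log M_X(t) = 3*e^(t)/2 - 3/2
D^4[K](t) = 3*e^(t)/2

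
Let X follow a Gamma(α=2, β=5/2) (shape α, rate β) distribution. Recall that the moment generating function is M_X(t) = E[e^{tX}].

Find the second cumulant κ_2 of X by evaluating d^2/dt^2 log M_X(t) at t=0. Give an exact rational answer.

κ_2 = D^2[K](0) = 8/25

M_X(t) = 25/(4*(5/2 - t)^2)
K_X(t) = log M_X(t) = -2*log(5/2 - t) - 2*log(2) + 2*log(5)
D^2[K](t) = 8/(4*t^2 - 20*t + 25)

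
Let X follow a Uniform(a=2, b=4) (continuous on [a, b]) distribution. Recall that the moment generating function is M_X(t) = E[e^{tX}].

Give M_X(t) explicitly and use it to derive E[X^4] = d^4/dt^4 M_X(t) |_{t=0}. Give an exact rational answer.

M_X(t) = (e^(4*t) - e^(2*t))/(2*t)
dM/dt = (4*t*e^(4*t) - 2*t*e^(2*t) - e^(4*t) + e^(2*t))/(2*t^2)
d^2M/dt^2 = (8*t^2*e^(4*t) - 2*t^2*e^(2*t) - 4*t*e^(4*t) + 2*t*e^(2*t) + e^(4*t) - e^(2*t))/t^3
d^3M/dt^3 = (32*t^3*e^(4*t) - 4*t^3*e^(2*t) - 24*t^2*e^(4*t) + 6*t^2*e^(2*t) + 12*t*e^(4*t) - 6*t*e^(2*t) - 3*e^(4*t) + 3*e^(2*t))/t^4

E[X^4] = d^4M/dt^4 |_{t=0} = 496/5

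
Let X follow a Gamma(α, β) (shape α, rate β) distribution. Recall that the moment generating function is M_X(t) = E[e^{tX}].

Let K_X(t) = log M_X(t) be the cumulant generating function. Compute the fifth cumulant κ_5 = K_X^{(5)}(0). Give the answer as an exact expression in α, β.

M_X(t) = (β/(β - t))^α
K_X(t) = log M_X(t) = α*(log(β) - log(β - t))
D^5[K](t) = -24*α/(-β^5 + 5*β^4*t - 10*β^3*t^2 + 10*β^2*t^3 - 5*β*t^4 + t^5)

κ_5 = D^5[K](0) = 24*α/β^5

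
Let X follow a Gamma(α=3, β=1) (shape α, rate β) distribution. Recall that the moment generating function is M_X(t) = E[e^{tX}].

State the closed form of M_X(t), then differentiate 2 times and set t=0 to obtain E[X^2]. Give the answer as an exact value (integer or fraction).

E[X^2] = M′′(0) = 12

M_X(t) = (1 - t)^(-3)
M′(t) = 3/(t^4 - 4*t^3 + 6*t^2 - 4*t + 1)
M′′(t) = -12/(t^5 - 5*t^4 + 10*t^3 - 10*t^2 + 5*t - 1)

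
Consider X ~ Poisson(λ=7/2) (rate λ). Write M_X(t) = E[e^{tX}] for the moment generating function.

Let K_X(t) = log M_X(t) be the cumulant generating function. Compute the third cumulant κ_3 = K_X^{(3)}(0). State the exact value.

M_X(t) = e^(7*e^(t)/2 - 7/2)
K_X(t) = log M_X(t) = 7*e^(t)/2 - 7/2
D^3[K](t) = 7*e^(t)/2

κ_3 = D^3[K](0) = 7/2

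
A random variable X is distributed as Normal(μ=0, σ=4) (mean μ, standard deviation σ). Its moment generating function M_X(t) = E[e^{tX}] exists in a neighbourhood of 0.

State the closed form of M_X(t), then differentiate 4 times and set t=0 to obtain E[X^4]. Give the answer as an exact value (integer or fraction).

M_X(t) = e^(8*t^2)
M′(t) = 16*t*e^(8*t^2)
M′′(t) = 256*t^2*e^(8*t^2) + 16*e^(8*t^2)
M′′′(t) = 4096*t^3*e^(8*t^2) + 768*t*e^(8*t^2)
M′′′′(t) = 65536*t^4*e^(8*t^2) + 24576*t^2*e^(8*t^2) + 768*e^(8*t^2)

E[X^4] = M′′′′(0) = 768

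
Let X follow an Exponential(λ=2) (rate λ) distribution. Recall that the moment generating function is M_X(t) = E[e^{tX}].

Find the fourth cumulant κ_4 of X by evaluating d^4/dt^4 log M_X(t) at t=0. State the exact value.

M_X(t) = 2/(2 - t)
K_X(t) = log M_X(t) = -log(2 - t) + log(2)
D^4[K](t) = 6/(t^4 - 8*t^3 + 24*t^2 - 32*t + 16)

κ_4 = D^4[K](0) = 3/8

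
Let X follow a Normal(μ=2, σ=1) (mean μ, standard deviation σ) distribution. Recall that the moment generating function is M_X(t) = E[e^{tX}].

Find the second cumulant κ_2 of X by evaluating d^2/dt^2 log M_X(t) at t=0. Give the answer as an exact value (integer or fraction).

M_X(t) = e^(t^2/2 + 2*t)
K_X(t) = log M_X(t) = t^2/2 + 2*t
K′(t) = t + 2
K′′(t) = 1

κ_2 = K′′(0) = 1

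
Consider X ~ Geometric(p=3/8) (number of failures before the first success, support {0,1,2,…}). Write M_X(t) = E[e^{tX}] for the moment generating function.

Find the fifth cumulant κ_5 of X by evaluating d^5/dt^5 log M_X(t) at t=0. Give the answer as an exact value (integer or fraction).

κ_5 = D^5[K](0) = 84760/81

M_X(t) = 3/(8*(1 - 5*e^(t)/8))
K_X(t) = log M_X(t) = -log(1 - 5*e^(t)/8) - 3*log(2) + log(3)
D^5[K](t) = (-5000*e^(4*t) - 88000*e^(3*t) - 140800*e^(2*t) - 20480*e^(t))/(3125*e^(5*t) - 25000*e^(4*t) + 80000*e^(3*t) - 128000*e^(2*t) + 102400*e^(t) - 32768)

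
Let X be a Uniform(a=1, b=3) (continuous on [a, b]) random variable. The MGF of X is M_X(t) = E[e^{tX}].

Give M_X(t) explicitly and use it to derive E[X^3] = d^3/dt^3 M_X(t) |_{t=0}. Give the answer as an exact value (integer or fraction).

M_X(t) = (e^(3*t) - e^(t))/(2*t)
dM/dt = (3*t*e^(3*t) - t*e^(t) - e^(3*t) + e^(t))/(2*t^2)
d^2M/dt^2 = (9*t^2*e^(3*t) - t^2*e^(t) - 6*t*e^(3*t) + 2*t*e^(t) + 2*e^(3*t) - 2*e^(t))/(2*t^3)
d^3M/dt^3 = (27*t^3*e^(3*t) - t^3*e^(t) - 27*t^2*e^(3*t) + 3*t^2*e^(t) + 18*t*e^(3*t) - 6*t*e^(t) - 6*e^(3*t) + 6*e^(t))/(2*t^4)

E[X^3] = d^3M/dt^3 |_{t=0} = 10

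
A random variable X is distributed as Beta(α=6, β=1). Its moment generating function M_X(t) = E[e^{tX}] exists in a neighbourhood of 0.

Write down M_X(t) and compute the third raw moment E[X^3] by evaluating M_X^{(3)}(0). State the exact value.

M_X(t) = ₁F₁(6; 7; t)
D^3[M](t) = 2*₁F₁(9; 10; t)/3

E[X^3] = D^3[M](0) = 2/3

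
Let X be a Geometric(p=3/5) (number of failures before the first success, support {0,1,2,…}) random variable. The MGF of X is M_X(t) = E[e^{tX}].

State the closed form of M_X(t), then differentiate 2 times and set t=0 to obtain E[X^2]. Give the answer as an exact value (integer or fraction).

E[X^2] = d^2M/dt^2 |_{t=0} = 14/9

M_X(t) = 3/(5*(1 - 2*e^(t)/5))
dM/dt = 6*e^(t)/(4*e^(2*t) - 20*e^(t) + 25)
d^2M/dt^2 = (-12*e^(2*t) - 30*e^(t))/(8*e^(3*t) - 60*e^(2*t) + 150*e^(t) - 125)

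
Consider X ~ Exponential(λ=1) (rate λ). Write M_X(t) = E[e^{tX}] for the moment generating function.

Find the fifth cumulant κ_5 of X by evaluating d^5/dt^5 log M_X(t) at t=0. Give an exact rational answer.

κ_5 = K^(5)(0) = 24

M_X(t) = 1/(1 - t)
K_X(t) = log M_X(t) = -log(1 - t)
K^(5)(t) = -24/(t^5 - 5*t^4 + 10*t^3 - 10*t^2 + 5*t - 1)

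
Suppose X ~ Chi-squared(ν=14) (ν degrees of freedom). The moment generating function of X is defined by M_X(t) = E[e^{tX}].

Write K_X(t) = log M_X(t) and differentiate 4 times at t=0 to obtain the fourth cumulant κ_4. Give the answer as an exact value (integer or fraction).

M_X(t) = (1 - 2*t)^(-7)
K_X(t) = log M_X(t) = -7*log(1 - 2*t)
K′(t) = -14/(2*t - 1)
K′′(t) = 28/(4*t^2 - 4*t + 1)
K′′′(t) = -112/(8*t^3 - 12*t^2 + 6*t - 1)
K′′′′(t) = 672/(16*t^4 - 32*t^3 + 24*t^2 - 8*t + 1)

κ_4 = K′′′′(0) = 672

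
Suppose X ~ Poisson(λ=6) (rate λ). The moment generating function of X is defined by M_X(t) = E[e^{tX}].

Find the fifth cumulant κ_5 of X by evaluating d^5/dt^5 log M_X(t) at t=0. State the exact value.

M_X(t) = e^(6*e^(t) - 6)
K_X(t) = log M_X(t) = 6*e^(t) - 6
D^5[K](t) = 6*e^(t)

κ_5 = D^5[K](0) = 6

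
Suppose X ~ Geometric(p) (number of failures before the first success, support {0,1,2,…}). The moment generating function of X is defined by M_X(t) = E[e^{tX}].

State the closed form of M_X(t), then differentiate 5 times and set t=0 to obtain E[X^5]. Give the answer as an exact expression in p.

E[X^5] = d^5M/dt^5 |_{t=0} = -1 + 31/p - 180/p^2 + 390/p^3 - 360/p^4 + 120/p^5

M_X(t) = p/(-(1 - p)*e^(t) + 1)
dM/dt = (-p^2*e^(t) + p*e^(t))/(p^2*e^(2*t) - 2*p*e^(2*t) + 2*p*e^(t) + e^(2*t) - 2*e^(t) + 1)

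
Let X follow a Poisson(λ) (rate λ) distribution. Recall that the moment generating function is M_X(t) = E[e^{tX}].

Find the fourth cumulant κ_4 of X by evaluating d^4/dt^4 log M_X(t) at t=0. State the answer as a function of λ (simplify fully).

M_X(t) = e^(λ*(e^(t) - 1))
K_X(t) = log M_X(t) = λ*(e^(t) - 1)
K′(t) = λ*e^(t)
K′′(t) = λ*e^(t)
K′′′(t) = λ*e^(t)
K′′′′(t) = λ*e^(t)

κ_4 = K′′′′(0) = λ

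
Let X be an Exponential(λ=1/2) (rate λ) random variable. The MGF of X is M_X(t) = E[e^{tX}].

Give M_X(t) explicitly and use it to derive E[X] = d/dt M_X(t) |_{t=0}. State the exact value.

M_X(t) = 1/(2*(1/2 - t))
M^(1)(t) = 2/(4*t^2 - 4*t + 1)

E[X] = M^(1)(0) = 2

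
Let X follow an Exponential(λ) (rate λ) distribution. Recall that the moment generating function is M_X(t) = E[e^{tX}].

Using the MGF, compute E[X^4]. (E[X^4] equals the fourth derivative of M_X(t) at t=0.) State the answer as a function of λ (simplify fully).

E[X^4] = M′′′′(0) = 24/λ^4

M_X(t) = λ/(λ - t)
M′(t) = λ/(λ^2 - 2*λ*t + t^2)
M′′(t) = -2*λ/(-λ^3 + 3*λ^2*t - 3*λ*t^2 + t^3)
M′′′(t) = 6*λ/(λ^4 - 4*λ^3*t + 6*λ^2*t^2 - 4*λ*t^3 + t^4)
M′′′′(t) = -24*λ/(-λ^5 + 5*λ^4*t - 10*λ^3*t^2 + 10*λ^2*t^3 - 5*λ*t^4 + t^5)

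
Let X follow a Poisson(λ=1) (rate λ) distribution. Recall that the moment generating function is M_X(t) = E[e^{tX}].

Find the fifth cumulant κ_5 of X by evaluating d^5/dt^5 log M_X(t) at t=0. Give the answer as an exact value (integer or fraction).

M_X(t) = e^(e^(t) - 1)
K_X(t) = log M_X(t) = e^(t) - 1
dK/dt = e^(t)
d^2K/dt^2 = e^(t)
d^3K/dt^3 = e^(t)
d^4K/dt^4 = e^(t)
d^5K/dt^5 = e^(t)

κ_5 = d^5K/dt^5 |_{t=0} = 1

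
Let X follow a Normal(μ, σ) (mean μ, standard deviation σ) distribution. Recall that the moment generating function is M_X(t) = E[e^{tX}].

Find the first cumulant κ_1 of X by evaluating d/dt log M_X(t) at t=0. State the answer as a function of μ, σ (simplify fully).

M_X(t) = e^(μ*t + σ^2*t^2/2)
K_X(t) = log M_X(t) = μ*t + σ^2*t^2/2
dK/dt = μ + σ^2*t

κ_1 = dK/dt |_{t=0} = μ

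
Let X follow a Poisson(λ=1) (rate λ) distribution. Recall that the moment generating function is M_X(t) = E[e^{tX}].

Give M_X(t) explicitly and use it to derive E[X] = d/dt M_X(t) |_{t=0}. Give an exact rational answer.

M_X(t) = e^(e^(t) - 1)
dM/dt = e^(-1)*e^(t)*e^(e^(t))

E[X] = dM/dt |_{t=0} = 1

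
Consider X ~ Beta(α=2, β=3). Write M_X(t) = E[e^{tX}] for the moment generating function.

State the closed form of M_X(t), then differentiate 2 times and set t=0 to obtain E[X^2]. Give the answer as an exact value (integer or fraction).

E[X^2] = M′′(0) = 1/5

M_X(t) = ₁F₁(2; 5; t)
M′(t) = 2*₁F₁(3; 6; t)/5
M′′(t) = ₁F₁(4; 7; t)/5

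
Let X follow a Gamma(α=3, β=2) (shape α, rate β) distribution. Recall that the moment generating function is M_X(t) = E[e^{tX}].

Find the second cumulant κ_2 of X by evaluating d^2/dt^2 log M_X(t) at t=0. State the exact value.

M_X(t) = 8/(2 - t)^3
K_X(t) = log M_X(t) = -3*log(2 - t) + 3*log(2)
K^(2)(t) = 3/(t^2 - 4*t + 4)

κ_2 = K^(2)(0) = 3/4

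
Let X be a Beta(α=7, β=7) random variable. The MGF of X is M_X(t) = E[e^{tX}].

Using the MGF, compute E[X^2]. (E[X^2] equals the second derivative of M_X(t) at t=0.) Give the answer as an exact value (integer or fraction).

E[X^2] = D^2[M](0) = 4/15

M_X(t) = ₁F₁(7; 14; t)
D^2[M](t) = 4*₁F₁(9; 16; t)/15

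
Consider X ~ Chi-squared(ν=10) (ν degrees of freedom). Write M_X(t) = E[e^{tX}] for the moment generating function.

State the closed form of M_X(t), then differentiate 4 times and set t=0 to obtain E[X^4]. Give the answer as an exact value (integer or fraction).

E[X^4] = d^4M/dt^4 |_{t=0} = 26880

M_X(t) = (1 - 2*t)^(-5)
dM/dt = 10/(64*t^6 - 192*t^5 + 240*t^4 - 160*t^3 + 60*t^2 - 12*t + 1)
d^2M/dt^2 = -120/(128*t^7 - 448*t^6 + 672*t^5 - 560*t^4 + 280*t^3 - 84*t^2 + 14*t - 1)
d^3M/dt^3 = 1680/(256*t^8 - 1024*t^7 + 1792*t^6 - 1792*t^5 + 1120*t^4 - 448*t^3 + 112*t^2 - 16*t + 1)
d^4M/dt^4 = -26880/(512*t^9 - 2304*t^8 + 4608*t^7 - 5376*t^6 + 4032*t^5 - 2016*t^4 + 672*t^3 - 144*t^2 + 18*t - 1)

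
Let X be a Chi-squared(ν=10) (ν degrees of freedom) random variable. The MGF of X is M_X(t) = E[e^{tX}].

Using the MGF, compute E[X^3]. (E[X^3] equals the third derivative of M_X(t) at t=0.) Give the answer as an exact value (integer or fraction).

E[X^3] = d^3M/dt^3 |_{t=0} = 1680

M_X(t) = (1 - 2*t)^(-5)
dM/dt = 10/(64*t^6 - 192*t^5 + 240*t^4 - 160*t^3 + 60*t^2 - 12*t + 1)
d^2M/dt^2 = -120/(128*t^7 - 448*t^6 + 672*t^5 - 560*t^4 + 280*t^3 - 84*t^2 + 14*t - 1)
d^3M/dt^3 = 1680/(256*t^8 - 1024*t^7 + 1792*t^6 - 1792*t^5 + 1120*t^4 - 448*t^3 + 112*t^2 - 16*t + 1)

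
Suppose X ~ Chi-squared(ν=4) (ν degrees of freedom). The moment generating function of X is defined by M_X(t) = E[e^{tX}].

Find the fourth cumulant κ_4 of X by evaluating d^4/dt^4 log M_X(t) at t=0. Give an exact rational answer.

κ_4 = D^4[K](0) = 192

M_X(t) = (1 - 2*t)^(-2)
K_X(t) = log M_X(t) = -2*log(1 - 2*t)
D^4[K](t) = 192/(16*t^4 - 32*t^3 + 24*t^2 - 8*t + 1)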